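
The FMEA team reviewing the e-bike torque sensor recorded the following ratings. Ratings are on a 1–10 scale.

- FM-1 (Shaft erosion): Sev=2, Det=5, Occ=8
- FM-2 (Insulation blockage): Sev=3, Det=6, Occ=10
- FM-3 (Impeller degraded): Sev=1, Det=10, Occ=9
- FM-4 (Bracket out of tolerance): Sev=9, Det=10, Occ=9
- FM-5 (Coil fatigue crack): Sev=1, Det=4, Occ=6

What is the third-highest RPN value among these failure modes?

90

RPN = Severity × Occurrence × Detection:
  FM-1: 2 × 8 × 5 = 80
  FM-2: 3 × 10 × 6 = 180
  FM-3: 1 × 9 × 10 = 90
  FM-4: 9 × 9 × 10 = 810
  FM-5: 1 × 6 × 4 = 24
Sorted descending: 810, 180, 90, 80, 24.
The third-highest RPN is 90 (FM-3).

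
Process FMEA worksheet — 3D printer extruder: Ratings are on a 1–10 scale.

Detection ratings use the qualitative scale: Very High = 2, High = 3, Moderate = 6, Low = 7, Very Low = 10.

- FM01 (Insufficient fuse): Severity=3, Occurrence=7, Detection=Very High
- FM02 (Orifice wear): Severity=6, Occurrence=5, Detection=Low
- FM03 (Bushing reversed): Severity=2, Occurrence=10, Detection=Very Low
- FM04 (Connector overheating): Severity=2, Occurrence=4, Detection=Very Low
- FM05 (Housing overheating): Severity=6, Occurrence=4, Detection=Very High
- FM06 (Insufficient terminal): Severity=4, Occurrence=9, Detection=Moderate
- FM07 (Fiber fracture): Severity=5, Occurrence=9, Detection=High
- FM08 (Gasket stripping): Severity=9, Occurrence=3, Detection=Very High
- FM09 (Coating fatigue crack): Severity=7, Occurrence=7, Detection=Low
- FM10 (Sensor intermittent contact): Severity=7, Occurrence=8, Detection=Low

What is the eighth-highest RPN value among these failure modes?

RPN = Severity × Occurrence × Detection:
  FM01: 3 × 7 × 2 = 42
  FM02: 6 × 5 × 7 = 210
  FM03: 2 × 10 × 10 = 200
  FM04: 2 × 4 × 10 = 80
  FM05: 6 × 4 × 2 = 48
  FM06: 4 × 9 × 6 = 216
  FM07: 5 × 9 × 3 = 135
  FM08: 9 × 3 × 2 = 54
  FM09: 7 × 7 × 7 = 343
  FM10: 7 × 8 × 7 = 392
Sorted descending: 392, 343, 216, 210, 200, 135, 80, 54, 48, 42.
The eighth-highest RPN is 54 (FM08).

54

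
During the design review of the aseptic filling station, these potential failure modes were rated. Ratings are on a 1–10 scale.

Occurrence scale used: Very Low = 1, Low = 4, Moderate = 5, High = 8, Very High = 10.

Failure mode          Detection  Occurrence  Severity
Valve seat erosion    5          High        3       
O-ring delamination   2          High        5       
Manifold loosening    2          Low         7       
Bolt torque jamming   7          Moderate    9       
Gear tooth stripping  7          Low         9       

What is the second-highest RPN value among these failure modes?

RPN = Severity × Occurrence × Detection:
  Valve seat erosion: 3 × 8 × 5 = 120
  O-ring delamination: 5 × 8 × 2 = 80
  Manifold loosening: 7 × 4 × 2 = 56
  Bolt torque jamming: 9 × 5 × 7 = 315
  Gear tooth stripping: 9 × 4 × 7 = 252
Sorted descending: 315, 252, 120, 80, 56.
The second-highest RPN is 252 (Gear tooth stripping).

252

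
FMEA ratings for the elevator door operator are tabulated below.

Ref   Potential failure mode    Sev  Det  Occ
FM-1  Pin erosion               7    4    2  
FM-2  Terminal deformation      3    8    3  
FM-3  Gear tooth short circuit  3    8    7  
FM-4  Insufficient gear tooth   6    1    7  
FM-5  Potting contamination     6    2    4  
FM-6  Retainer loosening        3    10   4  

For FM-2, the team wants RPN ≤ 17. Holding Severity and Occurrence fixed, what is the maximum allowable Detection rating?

1

FM-2: S=3, O=3, D=8 → current RPN = 72.
Fixed product = 9. Need 9 × D ≤ 17, so D ≤ 17/9 = 1.89.
Maximum integer Detection rating = 1 (gives RPN 9; D=2 would give 18 > 17).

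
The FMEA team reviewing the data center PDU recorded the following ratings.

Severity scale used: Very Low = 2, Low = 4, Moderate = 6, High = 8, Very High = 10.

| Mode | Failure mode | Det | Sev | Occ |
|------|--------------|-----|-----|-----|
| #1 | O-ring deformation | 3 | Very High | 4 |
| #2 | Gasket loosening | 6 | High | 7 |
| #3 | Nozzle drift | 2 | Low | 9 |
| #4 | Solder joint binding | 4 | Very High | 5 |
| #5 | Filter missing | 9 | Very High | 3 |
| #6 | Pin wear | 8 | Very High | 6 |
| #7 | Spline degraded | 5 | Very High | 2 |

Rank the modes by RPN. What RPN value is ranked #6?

RPN = Severity × Occurrence × Detection:
  #1: 10 × 4 × 3 = 120
  #2: 8 × 7 × 6 = 336
  #3: 4 × 9 × 2 = 72
  #4: 10 × 5 × 4 = 200
  #5: 10 × 3 × 9 = 270
  #6: 10 × 6 × 8 = 480
  #7: 10 × 2 × 5 = 100
Sorted descending: 480, 336, 270, 200, 120, 100, 72.
The sixth-highest RPN is 100 (#7).

100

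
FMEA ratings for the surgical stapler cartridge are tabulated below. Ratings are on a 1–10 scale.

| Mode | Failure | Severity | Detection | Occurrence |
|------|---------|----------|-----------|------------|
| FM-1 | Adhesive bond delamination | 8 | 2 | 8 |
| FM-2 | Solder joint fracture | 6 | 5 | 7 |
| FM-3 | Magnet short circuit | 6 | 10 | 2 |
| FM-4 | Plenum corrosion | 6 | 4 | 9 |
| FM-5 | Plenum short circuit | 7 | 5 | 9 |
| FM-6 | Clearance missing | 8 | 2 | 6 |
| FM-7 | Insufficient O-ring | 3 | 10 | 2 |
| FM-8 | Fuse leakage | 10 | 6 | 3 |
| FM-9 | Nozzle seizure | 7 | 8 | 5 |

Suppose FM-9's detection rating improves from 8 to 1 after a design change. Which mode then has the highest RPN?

RPN = Severity × Occurrence × Detection:
  FM-1: 8 × 8 × 2 = 128
  FM-2: 6 × 7 × 5 = 210
  FM-3: 6 × 2 × 10 = 120
  FM-4: 6 × 9 × 4 = 216
  FM-5: 7 × 9 × 5 = 315
  FM-6: 8 × 6 × 2 = 96
  FM-7: 3 × 2 × 10 = 60
  FM-8: 10 × 3 × 6 = 180
  FM-9: 7 × 5 × 8 = 280
After action: FM-9 → 7 × 5 × 1 = 35.
Revised RPNs: FM-5=315, FM-4=216, FM-2=210, FM-8=180, FM-1=128, FM-3=120, FM-6=96, FM-7=60, FM-9=35.
Highest is now FM-5 (315).

FM-5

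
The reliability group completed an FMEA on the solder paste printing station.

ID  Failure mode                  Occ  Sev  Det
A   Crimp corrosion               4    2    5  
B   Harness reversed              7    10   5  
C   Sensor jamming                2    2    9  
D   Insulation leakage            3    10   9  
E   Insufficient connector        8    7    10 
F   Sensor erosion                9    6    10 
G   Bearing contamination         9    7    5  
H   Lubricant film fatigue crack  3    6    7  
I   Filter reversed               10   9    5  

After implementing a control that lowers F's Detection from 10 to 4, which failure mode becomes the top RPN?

RPN = Severity × Occurrence × Detection:
  A: 2 × 4 × 5 = 40
  B: 10 × 7 × 5 = 350
  C: 2 × 2 × 9 = 36
  D: 10 × 3 × 9 = 270
  E: 7 × 8 × 10 = 560
  F: 6 × 9 × 10 = 540
  G: 7 × 9 × 5 = 315
  H: 6 × 3 × 7 = 126
  I: 9 × 10 × 5 = 450
After action: F → 6 × 9 × 4 = 216.
Revised RPNs: E=560, I=450, B=350, G=315, D=270, F=216, H=126, A=40, C=36.
Highest is now E (560).

E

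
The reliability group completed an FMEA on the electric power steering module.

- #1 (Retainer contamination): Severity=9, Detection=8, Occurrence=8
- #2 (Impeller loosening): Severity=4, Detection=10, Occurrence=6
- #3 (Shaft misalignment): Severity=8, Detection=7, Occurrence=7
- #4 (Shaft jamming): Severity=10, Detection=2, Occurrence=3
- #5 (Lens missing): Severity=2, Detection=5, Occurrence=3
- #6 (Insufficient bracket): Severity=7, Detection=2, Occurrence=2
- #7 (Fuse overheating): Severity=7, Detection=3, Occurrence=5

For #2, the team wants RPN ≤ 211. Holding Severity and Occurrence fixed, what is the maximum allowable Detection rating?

#2: S=4, O=6, D=10 → current RPN = 240.
Fixed product = 24. Need 24 × D ≤ 211, so D ≤ 211/24 = 8.79.
Maximum integer Detection rating = 8 (gives RPN 192; D=9 would give 216 > 211).

8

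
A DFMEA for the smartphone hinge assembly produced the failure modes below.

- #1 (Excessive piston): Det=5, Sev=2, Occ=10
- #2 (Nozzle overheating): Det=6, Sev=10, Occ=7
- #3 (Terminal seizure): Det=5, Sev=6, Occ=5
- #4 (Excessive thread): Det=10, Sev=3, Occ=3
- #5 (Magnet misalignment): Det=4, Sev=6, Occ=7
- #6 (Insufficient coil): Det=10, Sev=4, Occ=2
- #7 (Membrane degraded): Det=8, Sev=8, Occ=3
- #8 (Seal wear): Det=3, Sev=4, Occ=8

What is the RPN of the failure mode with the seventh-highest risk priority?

90

RPN = Severity × Occurrence × Detection:
  #1: 2 × 10 × 5 = 100
  #2: 10 × 7 × 6 = 420
  #3: 6 × 5 × 5 = 150
  #4: 3 × 3 × 10 = 90
  #5: 6 × 7 × 4 = 168
  #6: 4 × 2 × 10 = 80
  #7: 8 × 3 × 8 = 192
  #8: 4 × 8 × 3 = 96
Sorted descending: 420, 192, 168, 150, 100, 96, 90, 80.
The seventh-highest RPN is 90 (#4).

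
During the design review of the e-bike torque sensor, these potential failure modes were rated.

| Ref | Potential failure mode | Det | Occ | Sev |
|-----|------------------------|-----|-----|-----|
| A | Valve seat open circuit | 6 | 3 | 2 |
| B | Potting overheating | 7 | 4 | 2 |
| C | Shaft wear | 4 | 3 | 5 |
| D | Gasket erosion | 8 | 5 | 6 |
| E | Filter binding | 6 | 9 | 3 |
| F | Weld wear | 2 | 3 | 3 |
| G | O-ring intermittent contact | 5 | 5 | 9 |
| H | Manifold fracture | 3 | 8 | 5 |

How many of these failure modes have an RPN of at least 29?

RPN = Severity × Occurrence × Detection:
  A: 2 × 3 × 6 = 36
  B: 2 × 4 × 7 = 56
  C: 5 × 3 × 4 = 60
  D: 6 × 5 × 8 = 240
  E: 3 × 9 × 6 = 162
  F: 3 × 3 × 2 = 18
  G: 9 × 5 × 5 = 225
  H: 5 × 8 × 3 = 120
Modes with RPN ≥ 29: A (36), B (56), C (60), D (240), E (162), G (225), H (120) → 7.

7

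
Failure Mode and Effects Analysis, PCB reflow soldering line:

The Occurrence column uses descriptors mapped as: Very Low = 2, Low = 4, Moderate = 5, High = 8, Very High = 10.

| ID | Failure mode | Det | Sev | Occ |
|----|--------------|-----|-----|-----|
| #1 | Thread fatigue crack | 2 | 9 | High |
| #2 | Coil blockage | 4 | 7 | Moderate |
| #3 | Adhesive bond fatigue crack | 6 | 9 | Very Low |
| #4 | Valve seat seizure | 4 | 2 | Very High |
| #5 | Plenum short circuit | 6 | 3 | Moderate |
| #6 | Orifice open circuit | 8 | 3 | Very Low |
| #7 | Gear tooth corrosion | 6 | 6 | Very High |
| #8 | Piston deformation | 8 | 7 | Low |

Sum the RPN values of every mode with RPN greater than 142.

728

RPN = Severity × Occurrence × Detection:
  #1: 9 × 8 × 2 = 144
  #2: 7 × 5 × 4 = 140
  #3: 9 × 2 × 6 = 108
  #4: 2 × 10 × 4 = 80
  #5: 3 × 5 × 6 = 90
  #6: 3 × 2 × 8 = 48
  #7: 6 × 10 × 6 = 360
  #8: 7 × 4 × 8 = 224
RPN > 142: #1 (144), #7 (360), #8 (224).
Sum: 144 + 360 + 224 = 728.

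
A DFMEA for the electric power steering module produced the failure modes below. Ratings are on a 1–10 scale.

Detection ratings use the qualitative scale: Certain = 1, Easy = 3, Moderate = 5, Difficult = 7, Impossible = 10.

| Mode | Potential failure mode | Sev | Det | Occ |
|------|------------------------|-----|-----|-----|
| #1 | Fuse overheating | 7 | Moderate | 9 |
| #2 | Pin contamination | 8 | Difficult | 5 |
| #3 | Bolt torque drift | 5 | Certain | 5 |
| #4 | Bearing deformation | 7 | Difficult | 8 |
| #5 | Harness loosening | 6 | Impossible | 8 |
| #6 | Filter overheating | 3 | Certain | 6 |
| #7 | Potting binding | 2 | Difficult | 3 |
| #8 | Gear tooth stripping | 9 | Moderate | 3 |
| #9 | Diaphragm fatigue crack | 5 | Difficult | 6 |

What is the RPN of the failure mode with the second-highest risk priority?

RPN = Severity × Occurrence × Detection:
  #1: 7 × 9 × 5 = 315
  #2: 8 × 5 × 7 = 280
  #3: 5 × 5 × 1 = 25
  #4: 7 × 8 × 7 = 392
  #5: 6 × 8 × 10 = 480
  #6: 3 × 6 × 1 = 18
  #7: 2 × 3 × 7 = 42
  #8: 9 × 3 × 5 = 135
  #9: 5 × 6 × 7 = 210
Sorted descending: 480, 392, 315, 280, 210, 135, 42, 25, 18.
The second-highest RPN is 392 (#4).

392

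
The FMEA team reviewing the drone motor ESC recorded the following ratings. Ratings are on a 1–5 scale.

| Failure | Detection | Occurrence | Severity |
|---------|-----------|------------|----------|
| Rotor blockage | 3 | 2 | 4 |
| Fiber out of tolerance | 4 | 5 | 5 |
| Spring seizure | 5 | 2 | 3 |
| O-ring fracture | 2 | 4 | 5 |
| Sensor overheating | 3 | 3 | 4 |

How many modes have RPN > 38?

RPN = Severity × Occurrence × Detection:
  Rotor blockage: 4 × 2 × 3 = 24
  Fiber out of tolerance: 5 × 5 × 4 = 100
  Spring seizure: 3 × 2 × 5 = 30
  O-ring fracture: 5 × 4 × 2 = 40
  Sensor overheating: 4 × 3 × 3 = 36
Modes with RPN > 38: Fiber out of tolerance (100), O-ring fracture (40) → 2.

2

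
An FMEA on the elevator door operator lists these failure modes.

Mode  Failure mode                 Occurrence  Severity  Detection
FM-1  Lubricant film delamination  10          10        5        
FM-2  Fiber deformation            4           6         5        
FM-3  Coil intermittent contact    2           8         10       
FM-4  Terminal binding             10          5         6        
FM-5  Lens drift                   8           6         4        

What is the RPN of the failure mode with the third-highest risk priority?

192

RPN = Severity × Occurrence × Detection:
  FM-1: 10 × 10 × 5 = 500
  FM-2: 6 × 4 × 5 = 120
  FM-3: 8 × 2 × 10 = 160
  FM-4: 5 × 10 × 6 = 300
  FM-5: 6 × 8 × 4 = 192
Sorted descending: 500, 300, 192, 160, 120.
The third-highest RPN is 192 (FM-5).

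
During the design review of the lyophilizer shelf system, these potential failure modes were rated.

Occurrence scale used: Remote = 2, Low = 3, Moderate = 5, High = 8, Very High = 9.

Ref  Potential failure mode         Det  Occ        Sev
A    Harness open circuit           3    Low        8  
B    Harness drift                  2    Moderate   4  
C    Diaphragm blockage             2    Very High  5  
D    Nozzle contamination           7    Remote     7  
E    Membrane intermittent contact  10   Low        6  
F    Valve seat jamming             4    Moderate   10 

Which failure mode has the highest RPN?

F

RPN = Severity × Occurrence × Detection:
  A: 8 × 3 × 3 = 72
  B: 4 × 5 × 2 = 40
  C: 5 × 9 × 2 = 90
  D: 7 × 2 × 7 = 98
  E: 6 × 3 × 10 = 180
  F: 10 × 5 × 4 = 200
Highest RPN is 200 → F.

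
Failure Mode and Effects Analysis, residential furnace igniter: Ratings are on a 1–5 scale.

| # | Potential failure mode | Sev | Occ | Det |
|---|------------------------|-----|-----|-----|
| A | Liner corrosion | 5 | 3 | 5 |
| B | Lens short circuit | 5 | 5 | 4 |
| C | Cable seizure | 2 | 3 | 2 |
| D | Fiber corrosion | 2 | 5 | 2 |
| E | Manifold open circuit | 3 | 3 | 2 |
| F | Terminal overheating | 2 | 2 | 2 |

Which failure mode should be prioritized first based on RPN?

RPN = Severity × Occurrence × Detection:
  A: 5 × 3 × 5 = 75
  B: 5 × 5 × 4 = 100
  C: 2 × 3 × 2 = 12
  D: 2 × 5 × 2 = 20
  E: 3 × 3 × 2 = 18
  F: 2 × 2 × 2 = 8
Highest RPN is 100 → B.

B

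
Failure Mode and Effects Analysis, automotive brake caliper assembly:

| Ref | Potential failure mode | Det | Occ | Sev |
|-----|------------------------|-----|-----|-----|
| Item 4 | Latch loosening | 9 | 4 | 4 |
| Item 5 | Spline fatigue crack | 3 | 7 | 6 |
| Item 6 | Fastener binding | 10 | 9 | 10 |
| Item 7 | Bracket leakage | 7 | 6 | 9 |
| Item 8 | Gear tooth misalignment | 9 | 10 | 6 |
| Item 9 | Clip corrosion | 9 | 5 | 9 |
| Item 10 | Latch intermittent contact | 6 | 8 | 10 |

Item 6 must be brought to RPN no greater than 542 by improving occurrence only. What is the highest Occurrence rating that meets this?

Item 6: S=10, O=9, D=10 → current RPN = 900.
Fixed product = 100. Need 100 × O ≤ 542, so O ≤ 542/100 = 5.42.
Maximum integer Occurrence rating = 5 (gives RPN 500; O=6 would give 600 > 542).

5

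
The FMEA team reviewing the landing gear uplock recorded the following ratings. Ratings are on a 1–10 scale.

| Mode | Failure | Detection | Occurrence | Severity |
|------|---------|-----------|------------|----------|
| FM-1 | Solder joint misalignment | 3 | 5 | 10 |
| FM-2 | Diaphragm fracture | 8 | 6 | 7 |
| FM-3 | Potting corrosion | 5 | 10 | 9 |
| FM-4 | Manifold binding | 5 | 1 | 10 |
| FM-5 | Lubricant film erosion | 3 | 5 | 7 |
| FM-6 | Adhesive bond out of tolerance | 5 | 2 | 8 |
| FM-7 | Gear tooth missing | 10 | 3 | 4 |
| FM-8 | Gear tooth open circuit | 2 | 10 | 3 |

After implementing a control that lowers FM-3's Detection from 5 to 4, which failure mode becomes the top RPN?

RPN = Severity × Occurrence × Detection:
  FM-1: 10 × 5 × 3 = 150
  FM-2: 7 × 6 × 8 = 336
  FM-3: 9 × 10 × 5 = 450
  FM-4: 10 × 1 × 5 = 50
  FM-5: 7 × 5 × 3 = 105
  FM-6: 8 × 2 × 5 = 80
  FM-7: 4 × 3 × 10 = 120
  FM-8: 3 × 10 × 2 = 60
After action: FM-3 → 9 × 10 × 4 = 360.
Revised RPNs: FM-3=360, FM-2=336, FM-1=150, FM-7=120, FM-5=105, FM-6=80, FM-8=60, FM-4=50.
Highest is now FM-3 (360).

FM-3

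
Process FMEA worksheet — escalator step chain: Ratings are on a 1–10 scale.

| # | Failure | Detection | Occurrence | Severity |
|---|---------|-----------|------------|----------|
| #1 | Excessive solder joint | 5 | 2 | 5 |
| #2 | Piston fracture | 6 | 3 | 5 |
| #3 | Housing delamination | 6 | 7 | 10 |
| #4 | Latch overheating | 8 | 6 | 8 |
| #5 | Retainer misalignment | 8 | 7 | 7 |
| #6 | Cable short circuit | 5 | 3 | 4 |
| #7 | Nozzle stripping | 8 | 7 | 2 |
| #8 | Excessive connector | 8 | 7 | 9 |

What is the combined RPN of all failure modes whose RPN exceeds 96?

1812

RPN = Severity × Occurrence × Detection:
  #1: 5 × 2 × 5 = 50
  #2: 5 × 3 × 6 = 90
  #3: 10 × 7 × 6 = 420
  #4: 8 × 6 × 8 = 384
  #5: 7 × 7 × 8 = 392
  #6: 4 × 3 × 5 = 60
  #7: 2 × 7 × 8 = 112
  #8: 9 × 7 × 8 = 504
RPN > 96: #3 (420), #4 (384), #5 (392), #7 (112), #8 (504).
Sum: 420 + 384 + 392 + 112 + 504 = 1812.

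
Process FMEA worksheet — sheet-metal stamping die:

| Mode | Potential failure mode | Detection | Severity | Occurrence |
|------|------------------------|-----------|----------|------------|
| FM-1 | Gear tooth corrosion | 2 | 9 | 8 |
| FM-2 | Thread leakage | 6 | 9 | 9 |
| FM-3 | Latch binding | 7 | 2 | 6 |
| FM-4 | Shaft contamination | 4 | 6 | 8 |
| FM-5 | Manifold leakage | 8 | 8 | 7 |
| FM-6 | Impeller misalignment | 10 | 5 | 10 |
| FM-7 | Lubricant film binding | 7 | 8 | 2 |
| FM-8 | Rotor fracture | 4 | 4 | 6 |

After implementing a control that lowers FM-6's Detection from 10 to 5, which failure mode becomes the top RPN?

RPN = Severity × Occurrence × Detection:
  FM-1: 9 × 8 × 2 = 144
  FM-2: 9 × 9 × 6 = 486
  FM-3: 2 × 6 × 7 = 84
  FM-4: 6 × 8 × 4 = 192
  FM-5: 8 × 7 × 8 = 448
  FM-6: 5 × 10 × 10 = 500
  FM-7: 8 × 2 × 7 = 112
  FM-8: 4 × 6 × 4 = 96
After action: FM-6 → 5 × 10 × 5 = 250.
Revised RPNs: FM-2=486, FM-5=448, FM-6=250, FM-4=192, FM-1=144, FM-7=112, FM-8=96, FM-3=84.
Highest is now FM-2 (486).

FM-2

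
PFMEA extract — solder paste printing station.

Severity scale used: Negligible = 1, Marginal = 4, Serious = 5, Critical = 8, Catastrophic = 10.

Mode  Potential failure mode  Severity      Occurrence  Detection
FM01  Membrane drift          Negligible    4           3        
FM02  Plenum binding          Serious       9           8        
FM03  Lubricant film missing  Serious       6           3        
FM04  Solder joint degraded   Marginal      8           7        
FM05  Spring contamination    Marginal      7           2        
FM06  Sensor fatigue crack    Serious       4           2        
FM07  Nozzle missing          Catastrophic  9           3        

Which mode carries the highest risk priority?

FM02

RPN = Severity × Occurrence × Detection:
  FM01: 1 × 4 × 3 = 12
  FM02: 5 × 9 × 8 = 360
  FM03: 5 × 6 × 3 = 90
  FM04: 4 × 8 × 7 = 224
  FM05: 4 × 7 × 2 = 56
  FM06: 5 × 4 × 2 = 40
  FM07: 10 × 9 × 3 = 270
Highest RPN is 360 → FM02.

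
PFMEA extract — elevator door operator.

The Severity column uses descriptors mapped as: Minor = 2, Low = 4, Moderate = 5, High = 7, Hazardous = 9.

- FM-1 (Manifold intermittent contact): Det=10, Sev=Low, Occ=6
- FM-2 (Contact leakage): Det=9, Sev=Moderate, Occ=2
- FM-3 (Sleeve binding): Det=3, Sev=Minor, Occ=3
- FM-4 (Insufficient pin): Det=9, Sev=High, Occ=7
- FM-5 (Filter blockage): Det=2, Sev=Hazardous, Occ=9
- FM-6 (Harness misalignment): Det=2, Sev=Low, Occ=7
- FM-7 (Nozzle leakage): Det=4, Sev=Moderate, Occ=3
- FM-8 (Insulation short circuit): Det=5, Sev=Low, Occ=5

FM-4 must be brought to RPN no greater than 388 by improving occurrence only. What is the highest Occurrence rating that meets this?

6

FM-4: S=7, O=7, D=9 → current RPN = 441.
Fixed product = 63. Need 63 × O ≤ 388, so O ≤ 388/63 = 6.16.
Maximum integer Occurrence rating = 6 (gives RPN 378; O=7 would give 441 > 388).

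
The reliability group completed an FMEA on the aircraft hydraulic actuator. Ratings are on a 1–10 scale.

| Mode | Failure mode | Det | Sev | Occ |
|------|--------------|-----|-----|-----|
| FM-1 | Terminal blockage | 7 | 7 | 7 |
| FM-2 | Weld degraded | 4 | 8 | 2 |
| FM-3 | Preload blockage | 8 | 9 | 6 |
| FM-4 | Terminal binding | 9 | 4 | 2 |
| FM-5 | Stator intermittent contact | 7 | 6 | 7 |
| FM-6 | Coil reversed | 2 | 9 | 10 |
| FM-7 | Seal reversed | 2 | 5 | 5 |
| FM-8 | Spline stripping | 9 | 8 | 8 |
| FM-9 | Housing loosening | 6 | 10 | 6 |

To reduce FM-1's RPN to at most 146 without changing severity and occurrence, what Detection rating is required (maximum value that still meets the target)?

FM-1: S=7, O=7, D=7 → current RPN = 343.
Fixed product = 49. Need 49 × D ≤ 146, so D ≤ 146/49 = 2.98.
Maximum integer Detection rating = 2 (gives RPN 98; D=3 would give 147 > 146).

2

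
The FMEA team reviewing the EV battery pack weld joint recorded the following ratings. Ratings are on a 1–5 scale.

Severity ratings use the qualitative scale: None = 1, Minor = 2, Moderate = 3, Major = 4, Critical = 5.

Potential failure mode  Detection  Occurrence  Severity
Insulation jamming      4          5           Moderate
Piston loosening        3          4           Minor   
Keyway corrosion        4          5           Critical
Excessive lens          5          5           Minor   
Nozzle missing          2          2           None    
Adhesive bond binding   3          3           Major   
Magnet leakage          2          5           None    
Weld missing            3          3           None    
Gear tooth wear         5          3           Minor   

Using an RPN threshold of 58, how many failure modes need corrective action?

RPN = Severity × Occurrence × Detection:
  Insulation jamming: 3 × 5 × 4 = 60
  Piston loosening: 2 × 4 × 3 = 24
  Keyway corrosion: 5 × 5 × 4 = 100
  Excessive lens: 2 × 5 × 5 = 50
  Nozzle missing: 1 × 2 × 2 = 4
  Adhesive bond binding: 4 × 3 × 3 = 36
  Magnet leakage: 1 × 5 × 2 = 10
  Weld missing: 1 × 3 × 3 = 9
  Gear tooth wear: 2 × 3 × 5 = 30
Modes with RPN ≥ 58: Insulation jamming (60), Keyway corrosion (100) → 2.

2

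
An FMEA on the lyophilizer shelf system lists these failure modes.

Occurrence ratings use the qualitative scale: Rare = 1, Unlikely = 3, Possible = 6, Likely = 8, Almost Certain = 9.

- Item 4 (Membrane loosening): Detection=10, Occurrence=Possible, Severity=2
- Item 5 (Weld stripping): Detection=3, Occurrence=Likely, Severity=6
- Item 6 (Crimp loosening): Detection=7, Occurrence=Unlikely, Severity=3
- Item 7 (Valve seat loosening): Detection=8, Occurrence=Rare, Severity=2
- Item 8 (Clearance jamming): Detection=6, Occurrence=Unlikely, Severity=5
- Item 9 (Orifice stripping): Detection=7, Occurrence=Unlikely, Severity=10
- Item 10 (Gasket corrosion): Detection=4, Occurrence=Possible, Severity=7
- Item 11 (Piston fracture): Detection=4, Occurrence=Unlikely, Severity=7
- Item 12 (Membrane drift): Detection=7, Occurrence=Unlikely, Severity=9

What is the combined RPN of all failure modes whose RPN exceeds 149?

567

RPN = Severity × Occurrence × Detection:
  Item 4: 2 × 6 × 10 = 120
  Item 5: 6 × 8 × 3 = 144
  Item 6: 3 × 3 × 7 = 63
  Item 7: 2 × 1 × 8 = 16
  Item 8: 5 × 3 × 6 = 90
  Item 9: 10 × 3 × 7 = 210
  Item 10: 7 × 6 × 4 = 168
  Item 11: 7 × 3 × 4 = 84
  Item 12: 9 × 3 × 7 = 189
RPN > 149: Item 9 (210), Item 10 (168), Item 12 (189).
Sum: 210 + 168 + 189 = 567.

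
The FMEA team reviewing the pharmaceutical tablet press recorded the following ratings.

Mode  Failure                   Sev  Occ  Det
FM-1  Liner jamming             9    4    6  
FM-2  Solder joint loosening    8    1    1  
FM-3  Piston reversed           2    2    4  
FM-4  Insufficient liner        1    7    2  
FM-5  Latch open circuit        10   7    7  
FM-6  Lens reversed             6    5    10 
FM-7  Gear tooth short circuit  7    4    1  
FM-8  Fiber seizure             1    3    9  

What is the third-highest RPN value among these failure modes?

RPN = Severity × Occurrence × Detection:
  FM-1: 9 × 4 × 6 = 216
  FM-2: 8 × 1 × 1 = 8
  FM-3: 2 × 2 × 4 = 16
  FM-4: 1 × 7 × 2 = 14
  FM-5: 10 × 7 × 7 = 490
  FM-6: 6 × 5 × 10 = 300
  FM-7: 7 × 4 × 1 = 28
  FM-8: 1 × 3 × 9 = 27
Sorted descending: 490, 300, 216, 28, 27, 16, 14, 8.
The third-highest RPN is 216 (FM-1).

216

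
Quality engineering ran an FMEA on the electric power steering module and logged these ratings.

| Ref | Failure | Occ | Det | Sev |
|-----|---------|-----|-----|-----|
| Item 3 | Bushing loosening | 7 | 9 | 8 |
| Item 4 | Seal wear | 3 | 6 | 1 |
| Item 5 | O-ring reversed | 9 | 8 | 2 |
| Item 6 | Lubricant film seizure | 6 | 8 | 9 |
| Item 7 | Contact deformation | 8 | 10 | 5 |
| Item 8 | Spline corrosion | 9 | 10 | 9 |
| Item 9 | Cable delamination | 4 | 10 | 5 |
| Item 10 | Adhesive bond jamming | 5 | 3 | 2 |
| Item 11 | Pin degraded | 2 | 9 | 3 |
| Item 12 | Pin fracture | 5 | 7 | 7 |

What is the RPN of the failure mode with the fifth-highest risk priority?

RPN = Severity × Occurrence × Detection:
  Item 3: 8 × 7 × 9 = 504
  Item 4: 1 × 3 × 6 = 18
  Item 5: 2 × 9 × 8 = 144
  Item 6: 9 × 6 × 8 = 432
  Item 7: 5 × 8 × 10 = 400
  Item 8: 9 × 9 × 10 = 810
  Item 9: 5 × 4 × 10 = 200
  Item 10: 2 × 5 × 3 = 30
  Item 11: 3 × 2 × 9 = 54
  Item 12: 7 × 5 × 7 = 245
Sorted descending: 810, 504, 432, 400, 245, 200, 144, 54, 30, 18.
The fifth-highest RPN is 245 (Item 12).

245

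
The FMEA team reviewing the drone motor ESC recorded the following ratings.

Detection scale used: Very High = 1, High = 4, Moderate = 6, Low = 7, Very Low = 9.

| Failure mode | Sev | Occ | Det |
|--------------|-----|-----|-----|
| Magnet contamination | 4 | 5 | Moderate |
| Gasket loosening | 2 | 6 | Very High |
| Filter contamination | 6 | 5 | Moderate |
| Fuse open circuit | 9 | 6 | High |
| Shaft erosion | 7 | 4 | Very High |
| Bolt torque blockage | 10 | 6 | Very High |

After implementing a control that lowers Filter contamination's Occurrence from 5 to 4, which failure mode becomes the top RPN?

RPN = Severity × Occurrence × Detection:
  Magnet contamination: 4 × 5 × 6 = 120
  Gasket loosening: 2 × 6 × 1 = 12
  Filter contamination: 6 × 5 × 6 = 180
  Fuse open circuit: 9 × 6 × 4 = 216
  Shaft erosion: 7 × 4 × 1 = 28
  Bolt torque blockage: 10 × 6 × 1 = 60
After action: Filter contamination → 6 × 4 × 6 = 144.
Revised RPNs: Fuse open circuit=216, Filter contamination=144, Magnet contamination=120, Bolt torque blockage=60, Shaft erosion=28, Gasket loosening=12.
Highest is now Fuse open circuit (216).

Fuse open circuit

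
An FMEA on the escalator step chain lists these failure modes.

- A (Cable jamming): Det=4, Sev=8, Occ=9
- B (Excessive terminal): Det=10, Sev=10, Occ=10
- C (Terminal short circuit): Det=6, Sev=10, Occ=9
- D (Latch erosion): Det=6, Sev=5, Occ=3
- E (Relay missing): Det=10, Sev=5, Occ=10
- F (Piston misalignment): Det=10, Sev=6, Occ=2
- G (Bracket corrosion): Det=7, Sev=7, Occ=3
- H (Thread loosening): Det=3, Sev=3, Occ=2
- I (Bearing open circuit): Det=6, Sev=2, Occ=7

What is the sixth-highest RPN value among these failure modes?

RPN = Severity × Occurrence × Detection:
  A: 8 × 9 × 4 = 288
  B: 10 × 10 × 10 = 1000
  C: 10 × 9 × 6 = 540
  D: 5 × 3 × 6 = 90
  E: 5 × 10 × 10 = 500
  F: 6 × 2 × 10 = 120
  G: 7 × 3 × 7 = 147
  H: 3 × 2 × 3 = 18
  I: 2 × 7 × 6 = 84
Sorted descending: 1000, 540, 500, 288, 147, 120, 90, 84, 18.
The sixth-highest RPN is 120 (F).

120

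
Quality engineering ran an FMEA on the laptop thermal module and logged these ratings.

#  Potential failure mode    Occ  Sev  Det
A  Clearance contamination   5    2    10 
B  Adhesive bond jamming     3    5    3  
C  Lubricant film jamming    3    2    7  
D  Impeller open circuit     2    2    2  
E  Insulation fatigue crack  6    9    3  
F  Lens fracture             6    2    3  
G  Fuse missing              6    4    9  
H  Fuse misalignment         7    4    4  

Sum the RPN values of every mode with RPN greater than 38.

677

RPN = Severity × Occurrence × Detection:
  A: 2 × 5 × 10 = 100
  B: 5 × 3 × 3 = 45
  C: 2 × 3 × 7 = 42
  D: 2 × 2 × 2 = 8
  E: 9 × 6 × 3 = 162
  F: 2 × 6 × 3 = 36
  G: 4 × 6 × 9 = 216
  H: 4 × 7 × 4 = 112
RPN > 38: A (100), B (45), C (42), E (162), G (216), H (112).
Sum: 100 + 45 + 42 + 162 + 216 + 112 = 677.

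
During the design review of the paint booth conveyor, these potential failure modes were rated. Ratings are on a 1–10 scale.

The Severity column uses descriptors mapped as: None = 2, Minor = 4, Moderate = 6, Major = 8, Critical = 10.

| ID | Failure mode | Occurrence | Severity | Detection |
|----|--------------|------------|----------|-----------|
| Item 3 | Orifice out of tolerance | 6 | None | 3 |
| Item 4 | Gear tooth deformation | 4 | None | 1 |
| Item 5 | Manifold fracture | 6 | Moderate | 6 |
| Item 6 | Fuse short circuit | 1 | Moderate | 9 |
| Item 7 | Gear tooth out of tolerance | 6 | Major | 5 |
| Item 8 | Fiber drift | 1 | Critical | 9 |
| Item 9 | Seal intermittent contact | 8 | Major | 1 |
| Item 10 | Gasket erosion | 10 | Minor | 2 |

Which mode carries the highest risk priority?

Item 7

RPN = Severity × Occurrence × Detection:
  Item 3: 2 × 6 × 3 = 36
  Item 4: 2 × 4 × 1 = 8
  Item 5: 6 × 6 × 6 = 216
  Item 6: 6 × 1 × 9 = 54
  Item 7: 8 × 6 × 5 = 240
  Item 8: 10 × 1 × 9 = 90
  Item 9: 8 × 8 × 1 = 64
  Item 10: 4 × 10 × 2 = 80
Highest RPN is 240 → Item 7.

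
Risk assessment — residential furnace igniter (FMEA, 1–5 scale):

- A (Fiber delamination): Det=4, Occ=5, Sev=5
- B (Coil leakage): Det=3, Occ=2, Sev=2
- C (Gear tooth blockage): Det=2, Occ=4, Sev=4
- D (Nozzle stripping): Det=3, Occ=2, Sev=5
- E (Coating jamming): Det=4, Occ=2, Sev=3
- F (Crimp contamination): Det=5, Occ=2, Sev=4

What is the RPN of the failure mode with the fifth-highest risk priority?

24

RPN = Severity × Occurrence × Detection:
  A: 5 × 5 × 4 = 100
  B: 2 × 2 × 3 = 12
  C: 4 × 4 × 2 = 32
  D: 5 × 2 × 3 = 30
  E: 3 × 2 × 4 = 24
  F: 4 × 2 × 5 = 40
Sorted descending: 100, 40, 32, 30, 24, 12.
The fifth-highest RPN is 24 (E).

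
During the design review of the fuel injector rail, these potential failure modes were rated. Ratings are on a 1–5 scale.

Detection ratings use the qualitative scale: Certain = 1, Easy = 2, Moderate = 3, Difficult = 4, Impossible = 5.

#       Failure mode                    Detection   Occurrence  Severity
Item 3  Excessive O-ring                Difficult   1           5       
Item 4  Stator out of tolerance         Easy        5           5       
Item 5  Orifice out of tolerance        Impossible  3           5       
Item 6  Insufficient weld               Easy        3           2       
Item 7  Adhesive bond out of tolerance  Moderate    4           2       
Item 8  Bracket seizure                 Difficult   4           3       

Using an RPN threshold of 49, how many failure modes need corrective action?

RPN = Severity × Occurrence × Detection:
  Item 3: 5 × 1 × 4 = 20
  Item 4: 5 × 5 × 2 = 50
  Item 5: 5 × 3 × 5 = 75
  Item 6: 2 × 3 × 2 = 12
  Item 7: 2 × 4 × 3 = 24
  Item 8: 3 × 4 × 4 = 48
Modes with RPN ≥ 49: Item 4 (50), Item 5 (75) → 2.

2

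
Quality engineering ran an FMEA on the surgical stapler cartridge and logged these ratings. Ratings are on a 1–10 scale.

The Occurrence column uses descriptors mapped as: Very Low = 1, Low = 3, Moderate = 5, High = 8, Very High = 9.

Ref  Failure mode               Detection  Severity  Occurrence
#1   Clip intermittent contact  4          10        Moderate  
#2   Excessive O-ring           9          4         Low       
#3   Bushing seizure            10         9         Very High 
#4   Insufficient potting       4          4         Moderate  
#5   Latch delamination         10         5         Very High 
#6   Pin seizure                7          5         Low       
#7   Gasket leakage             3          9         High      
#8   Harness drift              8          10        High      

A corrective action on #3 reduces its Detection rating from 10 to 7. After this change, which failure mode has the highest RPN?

RPN = Severity × Occurrence × Detection:
  #1: 10 × 5 × 4 = 200
  #2: 4 × 3 × 9 = 108
  #3: 9 × 9 × 10 = 810
  #4: 4 × 5 × 4 = 80
  #5: 5 × 9 × 10 = 450
  #6: 5 × 3 × 7 = 105
  #7: 9 × 8 × 3 = 216
  #8: 10 × 8 × 8 = 640
After action: #3 → 9 × 9 × 7 = 567.
Revised RPNs: #8=640, #3=567, #5=450, #7=216, #1=200, #2=108, #6=105, #4=80.
Highest is now #8 (640).

#8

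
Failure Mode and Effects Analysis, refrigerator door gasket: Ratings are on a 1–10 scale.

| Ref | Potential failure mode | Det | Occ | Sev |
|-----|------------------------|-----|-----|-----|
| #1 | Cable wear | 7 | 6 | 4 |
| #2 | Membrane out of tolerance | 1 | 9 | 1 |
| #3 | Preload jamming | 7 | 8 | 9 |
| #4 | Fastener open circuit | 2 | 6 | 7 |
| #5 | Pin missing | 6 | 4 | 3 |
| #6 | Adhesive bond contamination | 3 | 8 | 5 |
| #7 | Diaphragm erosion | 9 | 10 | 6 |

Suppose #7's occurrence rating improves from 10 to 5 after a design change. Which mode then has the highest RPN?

RPN = Severity × Occurrence × Detection:
  #1: 4 × 6 × 7 = 168
  #2: 1 × 9 × 1 = 9
  #3: 9 × 8 × 7 = 504
  #4: 7 × 6 × 2 = 84
  #5: 3 × 4 × 6 = 72
  #6: 5 × 8 × 3 = 120
  #7: 6 × 10 × 9 = 540
After action: #7 → 6 × 5 × 9 = 270.
Revised RPNs: #3=504, #7=270, #1=168, #6=120, #4=84, #5=72, #2=9.
Highest is now #3 (504).

#3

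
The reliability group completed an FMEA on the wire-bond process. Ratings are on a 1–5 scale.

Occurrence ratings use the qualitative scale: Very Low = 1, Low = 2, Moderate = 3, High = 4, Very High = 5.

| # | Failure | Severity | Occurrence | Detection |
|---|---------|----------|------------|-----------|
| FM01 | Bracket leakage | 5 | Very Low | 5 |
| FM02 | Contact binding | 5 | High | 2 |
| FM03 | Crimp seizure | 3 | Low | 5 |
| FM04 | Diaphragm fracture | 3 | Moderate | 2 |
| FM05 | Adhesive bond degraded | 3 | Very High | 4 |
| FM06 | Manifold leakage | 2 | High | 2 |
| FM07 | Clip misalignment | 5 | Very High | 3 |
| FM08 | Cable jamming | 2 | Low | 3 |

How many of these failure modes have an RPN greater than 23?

RPN = Severity × Occurrence × Detection:
  FM01: 5 × 1 × 5 = 25
  FM02: 5 × 4 × 2 = 40
  FM03: 3 × 2 × 5 = 30
  FM04: 3 × 3 × 2 = 18
  FM05: 3 × 5 × 4 = 60
  FM06: 2 × 4 × 2 = 16
  FM07: 5 × 5 × 3 = 75
  FM08: 2 × 2 × 3 = 12
Modes with RPN > 23: FM01 (25), FM02 (40), FM03 (30), FM05 (60), FM07 (75) → 5.

5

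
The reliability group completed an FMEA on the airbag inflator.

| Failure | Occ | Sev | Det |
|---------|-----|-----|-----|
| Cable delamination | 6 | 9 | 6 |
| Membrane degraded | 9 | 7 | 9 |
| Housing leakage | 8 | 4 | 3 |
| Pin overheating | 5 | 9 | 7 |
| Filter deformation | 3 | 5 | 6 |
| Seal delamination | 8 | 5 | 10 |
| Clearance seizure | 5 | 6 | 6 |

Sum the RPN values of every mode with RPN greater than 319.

1291

RPN = Severity × Occurrence × Detection:
  Cable delamination: 9 × 6 × 6 = 324
  Membrane degraded: 7 × 9 × 9 = 567
  Housing leakage: 4 × 8 × 3 = 96
  Pin overheating: 9 × 5 × 7 = 315
  Filter deformation: 5 × 3 × 6 = 90
  Seal delamination: 5 × 8 × 10 = 400
  Clearance seizure: 6 × 5 × 6 = 180
RPN > 319: Cable delamination (324), Membrane degraded (567), Seal delamination (400).
Sum: 324 + 567 + 400 = 1291.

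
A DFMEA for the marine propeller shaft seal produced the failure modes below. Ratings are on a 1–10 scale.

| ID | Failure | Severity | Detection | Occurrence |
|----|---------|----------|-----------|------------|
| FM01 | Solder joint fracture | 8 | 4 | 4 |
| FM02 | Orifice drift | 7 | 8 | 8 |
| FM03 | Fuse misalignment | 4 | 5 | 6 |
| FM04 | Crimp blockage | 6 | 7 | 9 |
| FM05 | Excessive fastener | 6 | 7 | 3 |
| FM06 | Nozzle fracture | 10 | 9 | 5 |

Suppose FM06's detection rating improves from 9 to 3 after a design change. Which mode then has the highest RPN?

FM02

RPN = Severity × Occurrence × Detection:
  FM01: 8 × 4 × 4 = 128
  FM02: 7 × 8 × 8 = 448
  FM03: 4 × 6 × 5 = 120
  FM04: 6 × 9 × 7 = 378
  FM05: 6 × 3 × 7 = 126
  FM06: 10 × 5 × 9 = 450
After action: FM06 → 10 × 5 × 3 = 150.
Revised RPNs: FM02=448, FM04=378, FM06=150, FM01=128, FM05=126, FM03=120.
Highest is now FM02 (448).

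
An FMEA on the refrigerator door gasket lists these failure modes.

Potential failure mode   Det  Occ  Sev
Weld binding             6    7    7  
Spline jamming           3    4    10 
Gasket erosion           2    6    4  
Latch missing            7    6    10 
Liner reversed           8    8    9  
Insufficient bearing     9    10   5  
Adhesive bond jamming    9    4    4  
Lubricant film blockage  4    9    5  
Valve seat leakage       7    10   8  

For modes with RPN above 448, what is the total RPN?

1586

RPN = Severity × Occurrence × Detection:
  Weld binding: 7 × 7 × 6 = 294
  Spline jamming: 10 × 4 × 3 = 120
  Gasket erosion: 4 × 6 × 2 = 48
  Latch missing: 10 × 6 × 7 = 420
  Liner reversed: 9 × 8 × 8 = 576
  Insufficient bearing: 5 × 10 × 9 = 450
  Adhesive bond jamming: 4 × 4 × 9 = 144
  Lubricant film blockage: 5 × 9 × 4 = 180
  Valve seat leakage: 8 × 10 × 7 = 560
RPN > 448: Liner reversed (576), Insufficient bearing (450), Valve seat leakage (560).
Sum: 576 + 450 + 560 = 1586.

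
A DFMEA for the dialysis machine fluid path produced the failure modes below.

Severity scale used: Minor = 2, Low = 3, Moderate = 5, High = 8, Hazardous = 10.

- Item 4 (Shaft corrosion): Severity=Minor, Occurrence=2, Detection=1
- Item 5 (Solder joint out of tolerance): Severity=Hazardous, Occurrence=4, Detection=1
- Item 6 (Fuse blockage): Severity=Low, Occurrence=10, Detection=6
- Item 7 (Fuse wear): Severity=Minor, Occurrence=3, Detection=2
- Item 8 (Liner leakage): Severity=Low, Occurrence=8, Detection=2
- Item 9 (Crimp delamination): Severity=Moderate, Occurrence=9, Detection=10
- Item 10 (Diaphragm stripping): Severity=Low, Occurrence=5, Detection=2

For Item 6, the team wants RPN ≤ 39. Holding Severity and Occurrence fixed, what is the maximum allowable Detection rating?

Item 6: S=3, O=10, D=6 → current RPN = 180.
Fixed product = 30. Need 30 × D ≤ 39, so D ≤ 39/30 = 1.30.
Maximum integer Detection rating = 1 (gives RPN 30; D=2 would give 60 > 39).

1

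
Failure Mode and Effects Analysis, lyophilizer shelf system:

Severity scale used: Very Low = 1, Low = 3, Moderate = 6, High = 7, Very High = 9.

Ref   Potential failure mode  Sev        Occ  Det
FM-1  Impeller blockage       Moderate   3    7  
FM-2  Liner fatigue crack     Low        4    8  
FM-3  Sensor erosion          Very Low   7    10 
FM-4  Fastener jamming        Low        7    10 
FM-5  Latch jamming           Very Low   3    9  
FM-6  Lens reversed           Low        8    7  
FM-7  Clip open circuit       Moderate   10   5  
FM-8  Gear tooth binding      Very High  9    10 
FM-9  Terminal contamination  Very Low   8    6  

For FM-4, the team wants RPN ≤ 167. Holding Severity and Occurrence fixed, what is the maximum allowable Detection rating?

7

FM-4: S=3, O=7, D=10 → current RPN = 210.
Fixed product = 21. Need 21 × D ≤ 167, so D ≤ 167/21 = 7.95.
Maximum integer Detection rating = 7 (gives RPN 147; D=8 would give 168 > 167).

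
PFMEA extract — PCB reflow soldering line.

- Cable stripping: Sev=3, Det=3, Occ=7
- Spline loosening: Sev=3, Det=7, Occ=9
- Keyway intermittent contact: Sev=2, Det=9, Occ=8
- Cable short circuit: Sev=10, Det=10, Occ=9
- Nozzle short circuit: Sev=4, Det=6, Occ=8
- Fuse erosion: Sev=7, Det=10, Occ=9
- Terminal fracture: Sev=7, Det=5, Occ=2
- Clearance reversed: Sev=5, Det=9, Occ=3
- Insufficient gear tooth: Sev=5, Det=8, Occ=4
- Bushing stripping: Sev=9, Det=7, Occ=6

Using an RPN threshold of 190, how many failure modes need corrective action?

RPN = Severity × Occurrence × Detection:
  Cable stripping: 3 × 7 × 3 = 63
  Spline loosening: 3 × 9 × 7 = 189
  Keyway intermittent contact: 2 × 8 × 9 = 144
  Cable short circuit: 10 × 9 × 10 = 900
  Nozzle short circuit: 4 × 8 × 6 = 192
  Fuse erosion: 7 × 9 × 10 = 630
  Terminal fracture: 7 × 2 × 5 = 70
  Clearance reversed: 5 × 3 × 9 = 135
  Insufficient gear tooth: 5 × 4 × 8 = 160
  Bushing stripping: 9 × 6 × 7 = 378
Modes with RPN ≥ 190: Cable short circuit (900), Nozzle short circuit (192), Fuse erosion (630), Bushing stripping (378) → 4.

4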